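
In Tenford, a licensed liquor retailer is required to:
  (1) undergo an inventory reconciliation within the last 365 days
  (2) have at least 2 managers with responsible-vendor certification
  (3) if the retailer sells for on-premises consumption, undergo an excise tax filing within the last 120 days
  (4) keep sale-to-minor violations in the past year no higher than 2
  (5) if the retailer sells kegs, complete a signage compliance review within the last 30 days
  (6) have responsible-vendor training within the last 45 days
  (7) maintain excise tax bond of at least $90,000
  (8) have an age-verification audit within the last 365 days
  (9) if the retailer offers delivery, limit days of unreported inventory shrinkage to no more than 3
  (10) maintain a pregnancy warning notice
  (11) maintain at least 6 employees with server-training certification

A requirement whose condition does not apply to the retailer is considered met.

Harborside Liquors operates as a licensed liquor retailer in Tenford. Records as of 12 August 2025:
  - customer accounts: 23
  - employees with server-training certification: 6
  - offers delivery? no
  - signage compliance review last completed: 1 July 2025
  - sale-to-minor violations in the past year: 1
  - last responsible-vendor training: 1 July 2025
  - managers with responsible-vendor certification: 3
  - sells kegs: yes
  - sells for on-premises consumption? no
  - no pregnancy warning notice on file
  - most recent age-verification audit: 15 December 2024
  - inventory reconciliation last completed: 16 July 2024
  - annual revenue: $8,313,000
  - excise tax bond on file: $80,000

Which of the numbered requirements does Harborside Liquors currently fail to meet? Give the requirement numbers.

1, 5, 7, 10

1. inventory reconciliation 392 days ago vs limit 365 → not met
2. managers with responsible-vendor certification 3 ≥ 2 → met
3. condition 'sells for on-premises consumption' does not hold → requirement n/a → met
4. sale-to-minor violations in the past year 1 ≤ 2 → met
5. condition 'sells kegs' holds; signage compliance review 42 days ago vs limit 30 → not met
6. responsible-vendor training 42 days ago vs limit 45 → met
7. excise tax bond $80,000 < $90,000 → not met
8. age-verification audit 240 days ago vs limit 365 → met
9. condition 'offers delivery' does not hold → requirement n/a → met
10. pregnancy warning notice absent → not met
11. employees with server-training certification 6 ≥ 6 → met
Not met: 1, 5, 7, 10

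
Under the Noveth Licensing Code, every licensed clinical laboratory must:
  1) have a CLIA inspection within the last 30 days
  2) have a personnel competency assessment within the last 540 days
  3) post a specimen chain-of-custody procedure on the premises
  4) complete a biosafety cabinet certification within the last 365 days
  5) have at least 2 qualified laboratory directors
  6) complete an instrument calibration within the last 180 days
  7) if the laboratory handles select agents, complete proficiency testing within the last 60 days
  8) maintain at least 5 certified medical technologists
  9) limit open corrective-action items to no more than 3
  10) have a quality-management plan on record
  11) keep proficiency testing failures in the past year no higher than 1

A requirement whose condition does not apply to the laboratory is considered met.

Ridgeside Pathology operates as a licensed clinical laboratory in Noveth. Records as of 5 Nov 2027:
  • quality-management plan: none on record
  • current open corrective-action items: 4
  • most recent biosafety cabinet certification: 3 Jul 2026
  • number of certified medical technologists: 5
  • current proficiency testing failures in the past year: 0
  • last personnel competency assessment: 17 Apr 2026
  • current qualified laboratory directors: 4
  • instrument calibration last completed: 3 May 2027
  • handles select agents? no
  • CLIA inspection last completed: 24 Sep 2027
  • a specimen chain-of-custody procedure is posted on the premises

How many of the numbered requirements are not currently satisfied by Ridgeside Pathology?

1. CLIA inspection 42 days ago vs limit 30 → not met
2. personnel competency assessment 567 days ago vs limit 540 → not met
3. specimen chain-of-custody procedure present → met
4. biosafety cabinet certification 490 days ago vs limit 365 → not met
5. qualified laboratory directors 4 ≥ 2 → met
6. instrument calibration 186 days ago vs limit 180 → not met
7. condition 'handles select agents' does not hold → requirement n/a → met
8. certified medical technologists 5 ≥ 5 → met
9. open corrective-action items 4 > 3 → not met
10. quality-management plan absent → not met
11. proficiency testing failures in the past year 0 ≤ 1 → met
Not met: 6 of 11

6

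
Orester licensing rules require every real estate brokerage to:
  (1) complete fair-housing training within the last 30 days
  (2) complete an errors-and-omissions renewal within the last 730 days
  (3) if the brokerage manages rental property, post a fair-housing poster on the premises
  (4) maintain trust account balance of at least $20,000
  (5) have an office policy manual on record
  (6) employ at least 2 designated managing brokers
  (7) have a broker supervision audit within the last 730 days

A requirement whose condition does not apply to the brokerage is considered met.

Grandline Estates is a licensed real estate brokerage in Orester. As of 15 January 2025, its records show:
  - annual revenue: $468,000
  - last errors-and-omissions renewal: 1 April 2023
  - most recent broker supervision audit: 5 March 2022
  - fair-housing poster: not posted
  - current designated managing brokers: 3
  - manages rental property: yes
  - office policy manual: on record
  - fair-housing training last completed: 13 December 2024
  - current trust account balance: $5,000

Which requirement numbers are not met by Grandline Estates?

1. fair-housing training 33 days ago vs limit 30 → not met
2. errors-and-omissions renewal 655 days ago vs limit 730 → met
3. condition 'manages rental property' holds; fair-housing poster absent → not met
4. trust account balance $5,000 < $20,000 → not met
5. office policy manual present → met
6. designated managing brokers 3 ≥ 2 → met
7. broker supervision audit 1047 days ago vs limit 730 → not met
Not met: 1, 3, 4, 7

1, 3, 4, 7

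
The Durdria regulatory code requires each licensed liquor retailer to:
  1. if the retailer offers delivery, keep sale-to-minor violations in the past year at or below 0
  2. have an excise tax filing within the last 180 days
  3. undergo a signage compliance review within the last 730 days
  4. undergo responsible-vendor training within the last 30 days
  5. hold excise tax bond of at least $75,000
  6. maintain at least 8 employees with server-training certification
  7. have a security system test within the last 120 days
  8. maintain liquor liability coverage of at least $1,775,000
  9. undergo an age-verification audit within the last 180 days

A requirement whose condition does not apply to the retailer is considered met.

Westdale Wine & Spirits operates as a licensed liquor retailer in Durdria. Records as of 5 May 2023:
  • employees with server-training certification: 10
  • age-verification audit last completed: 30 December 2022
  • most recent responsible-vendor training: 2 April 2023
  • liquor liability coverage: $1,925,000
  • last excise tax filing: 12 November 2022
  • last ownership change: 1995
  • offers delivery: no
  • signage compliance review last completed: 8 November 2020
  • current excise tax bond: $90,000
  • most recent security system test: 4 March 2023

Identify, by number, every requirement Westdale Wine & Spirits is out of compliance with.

3, 4

1. condition 'offers delivery' does not hold → requirement n/a → met
2. excise tax filing 174 days ago vs limit 180 → met
3. signage compliance review 908 days ago vs limit 730 → not met
4. responsible-vendor training 33 days ago vs limit 30 → not met
5. excise tax bond $90,000 ≥ $75,000 → met
6. employees with server-training certification 10 ≥ 8 → met
7. security system test 62 days ago vs limit 120 → met
8. liquor liability coverage $1,925,000 ≥ $1,775,000 → met
9. age-verification audit 126 days ago vs limit 180 → met
Not met: 3, 4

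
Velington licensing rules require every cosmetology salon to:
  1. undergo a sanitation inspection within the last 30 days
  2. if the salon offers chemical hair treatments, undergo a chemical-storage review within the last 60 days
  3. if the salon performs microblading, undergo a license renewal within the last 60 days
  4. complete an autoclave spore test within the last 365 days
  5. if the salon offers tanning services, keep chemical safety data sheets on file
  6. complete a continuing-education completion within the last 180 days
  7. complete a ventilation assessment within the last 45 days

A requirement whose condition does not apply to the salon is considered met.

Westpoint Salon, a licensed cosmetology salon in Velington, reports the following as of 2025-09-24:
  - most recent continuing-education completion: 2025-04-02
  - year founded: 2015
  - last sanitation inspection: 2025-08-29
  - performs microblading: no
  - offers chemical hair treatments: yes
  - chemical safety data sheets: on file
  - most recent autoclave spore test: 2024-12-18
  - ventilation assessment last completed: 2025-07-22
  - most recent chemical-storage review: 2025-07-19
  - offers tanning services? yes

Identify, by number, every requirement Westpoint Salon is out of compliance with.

2, 7

1. sanitation inspection 26 days ago vs limit 30 → met
2. condition 'offers chemical hair treatments' holds; chemical-storage review 67 days ago vs limit 60 → not met
3. condition 'performs microblading' does not hold → requirement n/a → met
4. autoclave spore test 280 days ago vs limit 365 → met
5. condition 'offers tanning services' holds; chemical safety data sheets present → met
6. continuing-education completion 175 days ago vs limit 180 → met
7. ventilation assessment 64 days ago vs limit 45 → not met
Not met: 2, 7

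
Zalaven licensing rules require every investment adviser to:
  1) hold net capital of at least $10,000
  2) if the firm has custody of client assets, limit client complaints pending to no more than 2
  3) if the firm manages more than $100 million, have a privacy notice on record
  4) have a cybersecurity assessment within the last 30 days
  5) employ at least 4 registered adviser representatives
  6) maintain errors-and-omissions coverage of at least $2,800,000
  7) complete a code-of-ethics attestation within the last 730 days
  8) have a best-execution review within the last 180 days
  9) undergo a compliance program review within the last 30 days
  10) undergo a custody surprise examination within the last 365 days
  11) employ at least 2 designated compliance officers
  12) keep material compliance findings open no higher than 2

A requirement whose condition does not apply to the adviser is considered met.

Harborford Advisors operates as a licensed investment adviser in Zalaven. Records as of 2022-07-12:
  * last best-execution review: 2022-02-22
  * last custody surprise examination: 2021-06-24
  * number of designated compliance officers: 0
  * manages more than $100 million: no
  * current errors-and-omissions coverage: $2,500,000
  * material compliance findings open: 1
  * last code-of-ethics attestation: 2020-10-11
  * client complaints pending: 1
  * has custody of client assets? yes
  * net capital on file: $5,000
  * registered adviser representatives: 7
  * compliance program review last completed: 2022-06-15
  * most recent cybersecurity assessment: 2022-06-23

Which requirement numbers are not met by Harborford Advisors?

1. net capital $5,000 < $10,000 → not met
2. condition 'has custody of client assets' holds; client complaints pending 1 ≤ 2 → met
3. condition 'manages more than $100 million' does not hold → requirement n/a → met
4. cybersecurity assessment 19 days ago vs limit 30 → met
5. registered adviser representatives 7 ≥ 4 → met
6. errors-and-omissions coverage $2,500,000 < $2,800,000 → not met
7. code-of-ethics attestation 639 days ago vs limit 730 → met
8. best-execution review 140 days ago vs limit 180 → met
9. compliance program review 27 days ago vs limit 30 → met
10. custody surprise examination 383 days ago vs limit 365 → not met
11. designated compliance officers 0 < 2 → not met
12. material compliance findings open 1 ≤ 2 → met
Not met: 1, 6, 10, 11

1, 6, 10, 11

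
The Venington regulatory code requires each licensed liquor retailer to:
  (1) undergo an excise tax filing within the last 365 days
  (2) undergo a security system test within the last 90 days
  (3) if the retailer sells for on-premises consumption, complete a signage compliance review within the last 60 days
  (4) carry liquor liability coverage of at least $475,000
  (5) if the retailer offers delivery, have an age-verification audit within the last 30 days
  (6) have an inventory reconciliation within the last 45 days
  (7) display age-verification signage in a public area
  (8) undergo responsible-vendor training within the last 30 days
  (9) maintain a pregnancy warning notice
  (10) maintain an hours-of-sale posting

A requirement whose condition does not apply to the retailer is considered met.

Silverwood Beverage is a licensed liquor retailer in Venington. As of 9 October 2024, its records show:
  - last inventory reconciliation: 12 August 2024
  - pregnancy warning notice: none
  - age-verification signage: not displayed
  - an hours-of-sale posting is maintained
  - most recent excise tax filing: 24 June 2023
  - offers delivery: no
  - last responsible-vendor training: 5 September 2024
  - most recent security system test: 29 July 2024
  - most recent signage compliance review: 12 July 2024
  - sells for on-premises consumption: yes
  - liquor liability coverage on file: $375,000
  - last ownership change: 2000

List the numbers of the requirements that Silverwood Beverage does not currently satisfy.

1. excise tax filing 473 days ago vs limit 365 → not met
2. security system test 72 days ago vs limit 90 → met
3. condition 'sells for on-premises consumption' holds; signage compliance review 89 days ago vs limit 60 → not met
4. liquor liability coverage $375,000 < $475,000 → not met
5. condition 'offers delivery' does not hold → requirement n/a → met
6. inventory reconciliation 58 days ago vs limit 45 → not met
7. age-verification signage absent → not met
8. responsible-vendor training 34 days ago vs limit 30 → not met
9. pregnancy warning notice absent → not met
10. hours-of-sale posting present → met
Not met: 1, 3, 4, 6, 7, 8, 9

1, 3, 4, 6, 7, 8, 9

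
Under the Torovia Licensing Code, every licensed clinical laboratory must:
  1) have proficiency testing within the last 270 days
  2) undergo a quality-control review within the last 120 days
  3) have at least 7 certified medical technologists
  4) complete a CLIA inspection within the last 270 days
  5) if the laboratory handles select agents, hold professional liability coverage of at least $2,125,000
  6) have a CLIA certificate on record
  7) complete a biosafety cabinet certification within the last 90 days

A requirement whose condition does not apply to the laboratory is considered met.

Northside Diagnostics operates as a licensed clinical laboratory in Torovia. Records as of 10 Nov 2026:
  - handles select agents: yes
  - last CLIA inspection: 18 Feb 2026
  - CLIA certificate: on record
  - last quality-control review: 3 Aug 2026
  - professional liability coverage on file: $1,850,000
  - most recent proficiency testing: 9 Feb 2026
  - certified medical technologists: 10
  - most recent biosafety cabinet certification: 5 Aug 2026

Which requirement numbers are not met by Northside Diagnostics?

1, 5, 7

1. proficiency testing 274 days ago vs limit 270 → not met
2. quality-control review 99 days ago vs limit 120 → met
3. certified medical technologists 10 ≥ 7 → met
4. CLIA inspection 265 days ago vs limit 270 → met
5. condition 'handles select agents' holds; professional liability coverage $1,850,000 < $2,125,000 → not met
6. CLIA certificate present → met
7. biosafety cabinet certification 97 days ago vs limit 90 → not met
Not met: 1, 5, 7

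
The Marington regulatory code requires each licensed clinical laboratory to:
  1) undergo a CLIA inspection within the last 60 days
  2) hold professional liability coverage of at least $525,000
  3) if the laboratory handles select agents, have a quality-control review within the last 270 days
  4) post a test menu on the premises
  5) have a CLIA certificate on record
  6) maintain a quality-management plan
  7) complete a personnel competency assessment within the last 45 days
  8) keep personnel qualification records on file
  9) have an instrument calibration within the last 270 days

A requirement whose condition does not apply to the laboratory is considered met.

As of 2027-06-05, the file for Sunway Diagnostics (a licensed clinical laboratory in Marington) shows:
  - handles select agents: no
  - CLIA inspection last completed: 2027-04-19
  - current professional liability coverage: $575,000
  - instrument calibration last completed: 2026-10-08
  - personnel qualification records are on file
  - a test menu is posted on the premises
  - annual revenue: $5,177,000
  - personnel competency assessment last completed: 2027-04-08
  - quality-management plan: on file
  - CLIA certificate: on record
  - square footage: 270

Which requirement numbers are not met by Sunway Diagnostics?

7

1. CLIA inspection 47 days ago vs limit 60 → met
2. professional liability coverage $575,000 ≥ $525,000 → met
3. condition 'handles select agents' does not hold → requirement n/a → met
4. test menu present → met
5. CLIA certificate present → met
6. quality-management plan present → met
7. personnel competency assessment 58 days ago vs limit 45 → not met
8. personnel qualification records present → met
9. instrument calibration 240 days ago vs limit 270 → met
Not met: 7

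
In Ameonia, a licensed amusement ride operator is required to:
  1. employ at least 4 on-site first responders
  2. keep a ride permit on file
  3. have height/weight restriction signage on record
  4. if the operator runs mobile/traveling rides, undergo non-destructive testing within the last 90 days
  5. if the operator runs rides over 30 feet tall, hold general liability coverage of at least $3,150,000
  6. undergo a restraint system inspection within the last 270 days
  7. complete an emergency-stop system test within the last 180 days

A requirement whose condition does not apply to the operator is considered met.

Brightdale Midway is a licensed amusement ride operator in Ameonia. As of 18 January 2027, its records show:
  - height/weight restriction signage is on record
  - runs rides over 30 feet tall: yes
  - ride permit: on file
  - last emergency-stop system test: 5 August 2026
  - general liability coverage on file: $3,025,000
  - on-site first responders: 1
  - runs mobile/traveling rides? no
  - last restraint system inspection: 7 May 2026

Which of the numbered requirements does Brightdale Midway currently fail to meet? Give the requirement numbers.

1. on-site first responders 1 < 4 → not met
2. ride permit present → met
3. height/weight restriction signage present → met
4. condition 'runs mobile/traveling rides' does not hold → requirement n/a → met
5. condition 'runs rides over 30 feet tall' holds; general liability coverage $3,025,000 < $3,150,000 → not met
6. restraint system inspection 256 days ago vs limit 270 → met
7. emergency-stop system test 166 days ago vs limit 180 → met
Not met: 1, 5

1, 5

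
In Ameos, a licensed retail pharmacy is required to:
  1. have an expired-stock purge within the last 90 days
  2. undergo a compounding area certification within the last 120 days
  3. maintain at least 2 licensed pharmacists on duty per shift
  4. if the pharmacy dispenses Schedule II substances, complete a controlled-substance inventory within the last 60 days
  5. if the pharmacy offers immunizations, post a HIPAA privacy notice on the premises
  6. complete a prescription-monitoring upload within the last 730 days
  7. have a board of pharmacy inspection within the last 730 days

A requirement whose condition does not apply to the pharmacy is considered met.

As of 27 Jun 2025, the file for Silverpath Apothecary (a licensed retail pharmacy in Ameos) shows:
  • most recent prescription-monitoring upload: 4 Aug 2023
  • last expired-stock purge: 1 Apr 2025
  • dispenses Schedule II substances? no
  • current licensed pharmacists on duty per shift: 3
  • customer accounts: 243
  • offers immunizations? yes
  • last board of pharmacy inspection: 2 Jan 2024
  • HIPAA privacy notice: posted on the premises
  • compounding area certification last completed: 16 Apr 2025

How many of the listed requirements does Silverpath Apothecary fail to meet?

1. expired-stock purge 87 days ago vs limit 90 → met
2. compounding area certification 72 days ago vs limit 120 → met
3. licensed pharmacists on duty per shift 3 ≥ 2 → met
4. condition 'dispenses Schedule II substances' does not hold → requirement n/a → met
5. condition 'offers immunizations' holds; HIPAA privacy notice present → met
6. prescription-monitoring upload 693 days ago vs limit 730 → met
7. board of pharmacy inspection 542 days ago vs limit 730 → met
Not met: 0 of 7

0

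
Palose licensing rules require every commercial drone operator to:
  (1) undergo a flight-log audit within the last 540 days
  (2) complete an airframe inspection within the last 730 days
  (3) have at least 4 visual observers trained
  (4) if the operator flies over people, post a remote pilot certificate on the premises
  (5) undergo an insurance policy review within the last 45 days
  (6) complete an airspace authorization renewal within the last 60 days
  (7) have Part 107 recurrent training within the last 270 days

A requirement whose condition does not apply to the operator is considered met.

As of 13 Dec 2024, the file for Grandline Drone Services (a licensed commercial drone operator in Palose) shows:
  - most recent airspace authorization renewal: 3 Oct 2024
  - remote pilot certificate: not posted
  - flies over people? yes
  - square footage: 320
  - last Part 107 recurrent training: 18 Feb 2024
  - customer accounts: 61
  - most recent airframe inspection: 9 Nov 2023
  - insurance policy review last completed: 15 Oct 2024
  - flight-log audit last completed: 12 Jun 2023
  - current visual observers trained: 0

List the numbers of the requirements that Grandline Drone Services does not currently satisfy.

1. flight-log audit 550 days ago vs limit 540 → not met
2. airframe inspection 400 days ago vs limit 730 → met
3. visual observers trained 0 < 4 → not met
4. condition 'flies over people' holds; remote pilot certificate absent → not met
5. insurance policy review 59 days ago vs limit 45 → not met
6. airspace authorization renewal 71 days ago vs limit 60 → not met
7. Part 107 recurrent training 299 days ago vs limit 270 → not met
Not met: 1, 3, 4, 5, 6, 7

1, 3, 4, 5, 6, 7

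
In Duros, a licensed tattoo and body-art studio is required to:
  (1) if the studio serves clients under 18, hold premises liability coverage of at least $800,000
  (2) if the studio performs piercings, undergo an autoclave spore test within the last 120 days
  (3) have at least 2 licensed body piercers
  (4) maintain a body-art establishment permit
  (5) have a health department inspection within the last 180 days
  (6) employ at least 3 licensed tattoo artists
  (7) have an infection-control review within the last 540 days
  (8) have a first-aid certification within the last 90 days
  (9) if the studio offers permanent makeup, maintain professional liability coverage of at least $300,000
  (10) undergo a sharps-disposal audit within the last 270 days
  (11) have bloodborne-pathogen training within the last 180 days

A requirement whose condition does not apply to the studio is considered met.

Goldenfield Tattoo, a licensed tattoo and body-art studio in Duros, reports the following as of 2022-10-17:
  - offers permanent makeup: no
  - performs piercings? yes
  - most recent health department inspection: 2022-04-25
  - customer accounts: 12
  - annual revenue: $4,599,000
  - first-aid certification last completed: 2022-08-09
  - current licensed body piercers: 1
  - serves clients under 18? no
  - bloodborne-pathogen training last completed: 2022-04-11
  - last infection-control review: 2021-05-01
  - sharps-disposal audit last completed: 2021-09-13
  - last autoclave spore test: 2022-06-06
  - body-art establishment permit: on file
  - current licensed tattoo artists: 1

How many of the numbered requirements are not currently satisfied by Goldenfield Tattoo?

5

1. condition 'serves clients under 18' does not hold → requirement n/a → met
2. condition 'performs piercings' holds; autoclave spore test 133 days ago vs limit 120 → not met
3. licensed body piercers 1 < 2 → not met
4. body-art establishment permit present → met
5. health department inspection 175 days ago vs limit 180 → met
6. licensed tattoo artists 1 < 3 → not met
7. infection-control review 534 days ago vs limit 540 → met
8. first-aid certification 69 days ago vs limit 90 → met
9. condition 'offers permanent makeup' does not hold → requirement n/a → met
10. sharps-disposal audit 399 days ago vs limit 270 → not met
11. bloodborne-pathogen training 189 days ago vs limit 180 → not met
Not met: 5 of 11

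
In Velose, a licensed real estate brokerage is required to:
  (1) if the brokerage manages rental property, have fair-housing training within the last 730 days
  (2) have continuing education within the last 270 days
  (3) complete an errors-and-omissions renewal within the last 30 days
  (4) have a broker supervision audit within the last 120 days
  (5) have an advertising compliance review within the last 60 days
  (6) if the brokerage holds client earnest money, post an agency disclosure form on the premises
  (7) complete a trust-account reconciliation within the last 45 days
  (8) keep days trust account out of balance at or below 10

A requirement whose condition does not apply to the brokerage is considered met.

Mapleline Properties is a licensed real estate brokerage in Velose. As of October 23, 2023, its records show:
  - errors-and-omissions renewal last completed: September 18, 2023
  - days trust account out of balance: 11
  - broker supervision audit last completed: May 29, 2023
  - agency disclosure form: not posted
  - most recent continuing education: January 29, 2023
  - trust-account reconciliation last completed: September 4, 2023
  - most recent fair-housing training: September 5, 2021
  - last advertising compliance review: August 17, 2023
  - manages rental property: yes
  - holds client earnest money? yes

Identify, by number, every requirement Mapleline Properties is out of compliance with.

1, 3, 4, 5, 6, 7, 8

1. condition 'manages rental property' holds; fair-housing training 778 days ago vs limit 730 → not met
2. continuing education 267 days ago vs limit 270 → met
3. errors-and-omissions renewal 35 days ago vs limit 30 → not met
4. broker supervision audit 147 days ago vs limit 120 → not met
5. advertising compliance review 67 days ago vs limit 60 → not met
6. condition 'holds client earnest money' holds; agency disclosure form absent → not met
7. trust-account reconciliation 49 days ago vs limit 45 → not met
8. days trust account out of balance 11 > 10 → not met
Not met: 1, 3, 4, 5, 6, 7, 8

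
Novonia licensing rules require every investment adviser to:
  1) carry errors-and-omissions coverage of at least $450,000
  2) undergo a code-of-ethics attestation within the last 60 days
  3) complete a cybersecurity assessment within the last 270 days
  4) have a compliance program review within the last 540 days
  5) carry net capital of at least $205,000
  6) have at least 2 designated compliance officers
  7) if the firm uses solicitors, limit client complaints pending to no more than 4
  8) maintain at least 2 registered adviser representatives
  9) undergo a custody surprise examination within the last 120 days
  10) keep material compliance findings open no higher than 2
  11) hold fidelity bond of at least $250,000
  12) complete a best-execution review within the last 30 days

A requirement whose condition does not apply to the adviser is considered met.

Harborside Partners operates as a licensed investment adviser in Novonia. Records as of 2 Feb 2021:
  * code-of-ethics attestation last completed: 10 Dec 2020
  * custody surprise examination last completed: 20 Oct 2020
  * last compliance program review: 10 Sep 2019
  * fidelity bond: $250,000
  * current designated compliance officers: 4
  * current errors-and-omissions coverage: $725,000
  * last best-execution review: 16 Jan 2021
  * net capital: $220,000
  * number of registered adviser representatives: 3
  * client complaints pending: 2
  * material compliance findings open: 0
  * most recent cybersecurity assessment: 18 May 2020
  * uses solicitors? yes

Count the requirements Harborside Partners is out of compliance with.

0

1. errors-and-omissions coverage $725,000 ≥ $450,000 → met
2. code-of-ethics attestation 54 days ago vs limit 60 → met
3. cybersecurity assessment 260 days ago vs limit 270 → met
4. compliance program review 511 days ago vs limit 540 → met
5. net capital $220,000 ≥ $205,000 → met
6. designated compliance officers 4 ≥ 2 → met
7. condition 'uses solicitors' holds; client complaints pending 2 ≤ 4 → met
8. registered adviser representatives 3 ≥ 2 → met
9. custody surprise examination 105 days ago vs limit 120 → met
10. material compliance findings open 0 ≤ 2 → met
11. fidelity bond $250,000 ≥ $250,000 → met
12. best-execution review 17 days ago vs limit 30 → met
Not met: 0 of 12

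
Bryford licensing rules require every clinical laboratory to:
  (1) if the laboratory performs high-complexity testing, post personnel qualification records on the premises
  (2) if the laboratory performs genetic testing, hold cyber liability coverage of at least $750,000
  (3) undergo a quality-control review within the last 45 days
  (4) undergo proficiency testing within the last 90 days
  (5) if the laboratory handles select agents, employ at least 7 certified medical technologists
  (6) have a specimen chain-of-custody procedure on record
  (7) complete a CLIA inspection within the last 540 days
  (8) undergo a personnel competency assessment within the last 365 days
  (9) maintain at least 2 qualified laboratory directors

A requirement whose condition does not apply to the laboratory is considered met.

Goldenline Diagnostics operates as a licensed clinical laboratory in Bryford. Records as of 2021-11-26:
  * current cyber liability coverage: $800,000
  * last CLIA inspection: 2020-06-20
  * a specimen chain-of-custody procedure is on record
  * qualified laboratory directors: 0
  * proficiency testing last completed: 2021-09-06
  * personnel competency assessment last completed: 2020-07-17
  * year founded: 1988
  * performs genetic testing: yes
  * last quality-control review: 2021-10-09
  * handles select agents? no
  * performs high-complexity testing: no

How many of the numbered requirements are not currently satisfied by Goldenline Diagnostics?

1. condition 'performs high-complexity testing' does not hold → requirement n/a → met
2. condition 'performs genetic testing' holds; cyber liability coverage $800,000 ≥ $750,000 → met
3. quality-control review 48 days ago vs limit 45 → not met
4. proficiency testing 81 days ago vs limit 90 → met
5. condition 'handles select agents' does not hold → requirement n/a → met
6. specimen chain-of-custody procedure present → met
7. CLIA inspection 524 days ago vs limit 540 → met
8. personnel competency assessment 497 days ago vs limit 365 → not met
9. qualified laboratory directors 0 < 2 → not met
Not met: 3 of 9

3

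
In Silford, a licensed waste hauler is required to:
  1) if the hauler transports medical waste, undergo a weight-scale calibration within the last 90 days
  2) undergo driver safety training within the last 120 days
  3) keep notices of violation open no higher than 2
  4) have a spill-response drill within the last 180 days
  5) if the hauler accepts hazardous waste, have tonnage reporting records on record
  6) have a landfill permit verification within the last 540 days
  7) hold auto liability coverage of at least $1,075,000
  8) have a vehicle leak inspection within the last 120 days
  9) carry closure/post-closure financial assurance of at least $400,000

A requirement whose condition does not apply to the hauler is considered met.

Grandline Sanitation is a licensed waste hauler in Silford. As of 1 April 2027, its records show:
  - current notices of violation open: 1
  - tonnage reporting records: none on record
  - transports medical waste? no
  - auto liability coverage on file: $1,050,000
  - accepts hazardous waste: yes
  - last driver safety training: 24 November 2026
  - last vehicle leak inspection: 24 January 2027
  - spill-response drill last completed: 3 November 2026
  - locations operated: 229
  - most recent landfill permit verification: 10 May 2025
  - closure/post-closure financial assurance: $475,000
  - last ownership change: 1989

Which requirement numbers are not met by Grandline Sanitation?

2, 5, 6, 7

1. condition 'transports medical waste' does not hold → requirement n/a → met
2. driver safety training 128 days ago vs limit 120 → not met
3. notices of violation open 1 ≤ 2 → met
4. spill-response drill 149 days ago vs limit 180 → met
5. condition 'accepts hazardous waste' holds; tonnage reporting records absent → not met
6. landfill permit verification 691 days ago vs limit 540 → not met
7. auto liability coverage $1,050,000 < $1,075,000 → not met
8. vehicle leak inspection 67 days ago vs limit 120 → met
9. closure/post-closure financial assurance $475,000 ≥ $400,000 → met
Not met: 2, 5, 6, 7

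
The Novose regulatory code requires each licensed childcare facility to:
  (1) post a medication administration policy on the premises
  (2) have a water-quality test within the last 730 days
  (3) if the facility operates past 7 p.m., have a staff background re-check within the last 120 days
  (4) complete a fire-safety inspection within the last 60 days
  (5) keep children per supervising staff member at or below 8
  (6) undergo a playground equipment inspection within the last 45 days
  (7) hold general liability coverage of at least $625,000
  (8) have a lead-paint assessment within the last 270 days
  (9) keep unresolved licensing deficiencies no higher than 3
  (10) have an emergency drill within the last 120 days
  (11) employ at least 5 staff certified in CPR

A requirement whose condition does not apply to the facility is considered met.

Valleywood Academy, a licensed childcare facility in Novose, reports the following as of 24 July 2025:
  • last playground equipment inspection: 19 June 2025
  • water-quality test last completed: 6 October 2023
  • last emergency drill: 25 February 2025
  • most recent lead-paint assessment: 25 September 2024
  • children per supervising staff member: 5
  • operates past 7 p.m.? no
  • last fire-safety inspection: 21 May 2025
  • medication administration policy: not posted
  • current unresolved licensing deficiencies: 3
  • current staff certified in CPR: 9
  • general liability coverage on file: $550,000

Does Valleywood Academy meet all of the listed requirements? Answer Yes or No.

1. medication administration policy absent → not met
2. water-quality test 657 days ago vs limit 730 → met
3. condition 'operates past 7 p.m.' does not hold → requirement n/a → met
4. fire-safety inspection 64 days ago vs limit 60 → not met
5. children per supervising staff member 5 ≤ 8 → met
6. playground equipment inspection 35 days ago vs limit 45 → met
7. general liability coverage $550,000 < $625,000 → not met
8. lead-paint assessment 302 days ago vs limit 270 → not met
9. unresolved licensing deficiencies 3 ≤ 3 → met
10. emergency drill 149 days ago vs limit 120 → not met
11. staff certified in CPR 9 ≥ 5 → met
Not met: 1, 4, 7, 8, 10

No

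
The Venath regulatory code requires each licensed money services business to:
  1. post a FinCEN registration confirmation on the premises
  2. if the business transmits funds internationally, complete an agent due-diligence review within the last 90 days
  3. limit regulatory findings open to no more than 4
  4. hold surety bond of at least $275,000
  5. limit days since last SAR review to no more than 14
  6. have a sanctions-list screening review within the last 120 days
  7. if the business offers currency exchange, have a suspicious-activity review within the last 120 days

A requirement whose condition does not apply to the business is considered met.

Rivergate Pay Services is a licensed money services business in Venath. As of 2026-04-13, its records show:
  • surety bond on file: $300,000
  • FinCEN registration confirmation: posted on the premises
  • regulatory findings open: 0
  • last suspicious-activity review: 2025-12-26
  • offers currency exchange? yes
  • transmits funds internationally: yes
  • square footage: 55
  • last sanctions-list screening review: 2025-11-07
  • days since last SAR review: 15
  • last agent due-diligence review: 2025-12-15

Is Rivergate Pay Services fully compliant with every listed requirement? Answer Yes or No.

1. FinCEN registration confirmation present → met
2. condition 'transmits funds internationally' holds; agent due-diligence review 119 days ago vs limit 90 → not met
3. regulatory findings open 0 ≤ 4 → met
4. surety bond $300,000 ≥ $275,000 → met
5. days since last SAR review 15 > 14 → not met
6. sanctions-list screening review 157 days ago vs limit 120 → not met
7. condition 'offers currency exchange' holds; suspicious-activity review 108 days ago vs limit 120 → met
Not met: 2, 5, 6

No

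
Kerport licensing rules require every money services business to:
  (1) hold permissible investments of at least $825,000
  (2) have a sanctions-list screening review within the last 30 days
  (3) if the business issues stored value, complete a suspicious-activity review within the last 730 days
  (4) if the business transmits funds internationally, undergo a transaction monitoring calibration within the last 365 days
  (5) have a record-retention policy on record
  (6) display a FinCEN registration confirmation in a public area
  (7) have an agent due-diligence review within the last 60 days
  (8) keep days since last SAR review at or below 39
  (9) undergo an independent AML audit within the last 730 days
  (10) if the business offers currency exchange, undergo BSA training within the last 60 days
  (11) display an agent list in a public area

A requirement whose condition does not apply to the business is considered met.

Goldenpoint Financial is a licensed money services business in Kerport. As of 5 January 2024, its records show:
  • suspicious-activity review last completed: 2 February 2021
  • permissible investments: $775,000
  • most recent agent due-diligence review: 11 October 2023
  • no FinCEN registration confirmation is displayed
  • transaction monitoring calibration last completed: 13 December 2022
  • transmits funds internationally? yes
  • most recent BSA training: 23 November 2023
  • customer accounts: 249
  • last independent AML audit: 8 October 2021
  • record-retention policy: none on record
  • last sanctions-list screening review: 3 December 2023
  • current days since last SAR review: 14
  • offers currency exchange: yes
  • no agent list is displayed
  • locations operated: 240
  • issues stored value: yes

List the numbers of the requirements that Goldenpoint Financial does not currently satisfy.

1, 2, 3, 4, 5, 6, 7, 9, 11

1. permissible investments $775,000 < $825,000 → not met
2. sanctions-list screening review 33 days ago vs limit 30 → not met
3. condition 'issues stored value' holds; suspicious-activity review 1067 days ago vs limit 730 → not met
4. condition 'transmits funds internationally' holds; transaction monitoring calibration 388 days ago vs limit 365 → not met
5. record-retention policy absent → not met
6. FinCEN registration confirmation absent → not met
7. agent due-diligence review 86 days ago vs limit 60 → not met
8. days since last SAR review 14 ≤ 39 → met
9. independent AML audit 819 days ago vs limit 730 → not met
10. condition 'offers currency exchange' holds; BSA training 43 days ago vs limit 60 → met
11. agent list absent → not met
Not met: 1, 2, 3, 4, 5, 6, 7, 9, 11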